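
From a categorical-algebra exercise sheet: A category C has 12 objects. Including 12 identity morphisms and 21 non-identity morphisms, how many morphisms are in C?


Each object has an identity morphism, giving 12 identities.
Adding the 21 non-identity morphisms:
Total = 12 + 21 = 33

33


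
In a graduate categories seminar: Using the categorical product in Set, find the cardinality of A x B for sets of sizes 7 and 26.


In Set, the product A x B is the Cartesian product.
By the universal property, |A x B| = |A| * |B|.
|A x B| = 7 * 26 = 182

182


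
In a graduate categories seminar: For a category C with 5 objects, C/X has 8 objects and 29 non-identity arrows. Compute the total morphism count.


In the slice category C/X, objects are morphisms to X.
Identity morphisms: 8 (one per object of C/X).
Non-identity morphisms: 29.
Total = 8 + 29 = 37

37


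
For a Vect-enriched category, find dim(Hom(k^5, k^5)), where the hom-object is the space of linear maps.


In Vect-enriched categories, Hom(k^n, k^m) is the space of m x n matrices.
dim(Hom(k^5, k^5)) = 5 * 5 = 25

25


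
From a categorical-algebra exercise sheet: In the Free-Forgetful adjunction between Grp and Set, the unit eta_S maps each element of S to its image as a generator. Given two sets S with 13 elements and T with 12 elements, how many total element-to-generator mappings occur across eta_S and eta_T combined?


The unit eta_X: X -> U(F(X)) of the Free-Forgetful adjunction
maps each element of X to a generator of F(X). For X = S + T (disjoint
union in Set), |S + T| = |S| + |T|.
Total mappings = 13 + 12 = 25.

25


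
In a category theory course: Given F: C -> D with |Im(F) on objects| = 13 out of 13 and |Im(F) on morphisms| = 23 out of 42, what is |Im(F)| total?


The image of F consists of distinct objects and distinct morphisms.
|Im(F)| on objects = 13
|Im(F)| on morphisms = 23
Total image cardinality = 13 + 23 = 36

36


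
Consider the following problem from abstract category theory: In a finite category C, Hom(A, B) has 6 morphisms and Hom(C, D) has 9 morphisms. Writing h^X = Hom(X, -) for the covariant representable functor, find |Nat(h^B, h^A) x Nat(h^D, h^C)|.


By the Yoneda lemma, Nat(h^B, h^A) is isomorphic to Hom(A, B),
so |Nat(h^B, h^A)| = |Hom(A, B)| and |Nat(h^D, h^C)| = |Hom(C, D)|.
|Hom(A, B)| = 6, |Hom(C, D)| = 9.
|Nat(h^B, h^A) x Nat(h^D, h^C)| = 6 * 9 = 54

54


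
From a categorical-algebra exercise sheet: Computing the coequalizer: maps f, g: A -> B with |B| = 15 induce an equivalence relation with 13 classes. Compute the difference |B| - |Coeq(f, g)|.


The coequalizer Coeq(f, g) = B / ~ has one element per equivalence class.
|B| = 15, |Coeq(f, g)| = 13.
|B| - |Coeq(f, g)| = 15 - 13 = 2.

2


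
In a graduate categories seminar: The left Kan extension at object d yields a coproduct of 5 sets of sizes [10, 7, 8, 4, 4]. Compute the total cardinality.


Pointwise, the left Kan extension (Lan_F H)(d) is the colimit, indexed
by the comma category (F downarrow d), of H composed with the
projection (F downarrow d) -> C. Here that colimit is given
as a coproduct (disjoint union) of sets, so its cardinality is the
sum of the sizes of the summands.
Coproduct of sets with sizes: 10 + 7 + 8 + 4 + 4
= 33

33


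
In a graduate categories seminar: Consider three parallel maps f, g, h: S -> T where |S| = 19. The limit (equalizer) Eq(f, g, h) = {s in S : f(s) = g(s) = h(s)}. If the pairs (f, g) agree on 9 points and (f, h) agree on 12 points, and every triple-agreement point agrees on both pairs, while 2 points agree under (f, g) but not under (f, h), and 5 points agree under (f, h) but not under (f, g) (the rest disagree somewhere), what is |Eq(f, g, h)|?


Eq(f, g, h) is the triple-agreement set: points in S where all three
maps take the same value. Using inclusion-exclusion on the pairwise data:
Pair (f, g) agrees on 9 points; pair (f, h) on 12 points.
Points agreeing under (f, g) but not (f, h) = 2; under (f, h) but not (f, g) = 5.
Triple-agreement = agreement-in-(f, g) minus points that agree under (f, g) but not (f, h):
|Eq(f, g, h)| = 9 - 2 = 7
(cross-check via (f, h): 12 - 5 = 7.)

7


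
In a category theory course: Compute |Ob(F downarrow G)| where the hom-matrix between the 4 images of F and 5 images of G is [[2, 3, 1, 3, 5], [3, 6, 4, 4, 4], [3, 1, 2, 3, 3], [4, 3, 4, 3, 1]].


Objects of (F downarrow G) are triples (a, b, h: F(a)->G(b)).
The count equals the sum of all entries in the hom-matrix.
sum(row 0) = 14
sum(row 1) = 21
sum(row 2) = 12
sum(row 3) = 15
Grand total = 62

62


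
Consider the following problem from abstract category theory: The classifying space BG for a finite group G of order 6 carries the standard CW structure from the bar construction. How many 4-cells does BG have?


In the bar-construction CW model of BG, the n-cells are indexed by
n-tuples [g_1|...|g_n] of non-identity elements of G (degenerate
simplices with some g_i = e do not contribute cells), so there are
(|G| - 1)^n n-cells.
For dim = 4 with |G| = 6:
cells = (6 - 1)^4 = 5^4 = 625

625


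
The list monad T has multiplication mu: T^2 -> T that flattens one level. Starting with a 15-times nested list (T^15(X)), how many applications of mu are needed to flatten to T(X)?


Each application of mu: T^2 -> T removes one layer of nesting.
Starting at depth 15 (i.e., T^15(X)), we need to reach T(X).
Number of mu applications = 15 - 1 = 14

14


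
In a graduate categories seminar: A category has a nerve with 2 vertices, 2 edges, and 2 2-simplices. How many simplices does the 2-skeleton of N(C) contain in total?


The 2-skeleton of the nerve N(C) consists of simplices in dimensions 0, 1, 2:
  |N(C)_0| = 2 (objects)
  |N(C)_1| = 2 (morphisms)
  |N(C)_2| = 2 (composable pairs)
Total = 2 + 2 + 2 = 6

6


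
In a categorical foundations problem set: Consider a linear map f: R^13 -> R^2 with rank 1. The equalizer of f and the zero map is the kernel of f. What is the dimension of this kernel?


The equalizer of f and the zero map is ker(f).
By the rank-nullity theorem: dim(ker(f)) = dim(domain) - rank(f).
dim(ker(f)) = 13 - 1 = 12

12


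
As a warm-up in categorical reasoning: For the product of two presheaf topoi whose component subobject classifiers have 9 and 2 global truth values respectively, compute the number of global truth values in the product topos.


In a product of presheaf topoi E_1 x E_2, the subobject classifier
is Omega = Omega_1 x Omega_2 (componentwise), so
|Omega(top)| = |Omega_1(top_1)| * |Omega_2(top_2)|.
= 9 * 2 = 18.

18


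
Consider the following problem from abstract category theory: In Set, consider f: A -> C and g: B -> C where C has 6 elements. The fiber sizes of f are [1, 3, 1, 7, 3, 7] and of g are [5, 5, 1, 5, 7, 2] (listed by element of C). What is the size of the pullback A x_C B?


The pullback A x_C B consists of pairs (a, b) with f(a) = g(b).
For each element c in C, the fiber product has |f^-1(c)| * |g^-1(c)| elements.
Summing over C: 1 * 5 + 3 * 5 + 1 * 1 + 7 * 5 + 3 * 7 + 7 * 2
= 5 + 15 + 1 + 35 + 21 + 14 = 91

91


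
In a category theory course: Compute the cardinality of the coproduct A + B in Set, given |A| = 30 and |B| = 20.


In Set, the coproduct A + B is the disjoint union.
|A + B| = |A| + |B| = 30 + 20 = 50

50


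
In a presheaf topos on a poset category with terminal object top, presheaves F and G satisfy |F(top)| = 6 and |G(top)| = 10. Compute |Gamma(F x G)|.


Global sections of a presheaf on a poset with terminal top satisfy
Gamma(H) ~ H(top). Presheaves admit pointwise products, so
(F x G)(top) = F(top) x G(top) (Cartesian product).
|Gamma(F x G)| = |F(top)| * |G(top)| = 6 * 10 = 60.

60


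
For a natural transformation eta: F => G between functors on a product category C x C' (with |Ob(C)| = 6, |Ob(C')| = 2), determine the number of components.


A natural transformation eta: F => G assigns one component morphism per
object of the domain category.
The domain is the product category C x C', so
|Ob(C x C')| = |Ob(C)| * |Ob(C')| = 6 * 2 = 12.
Therefore eta has 12 component morphisms.

12


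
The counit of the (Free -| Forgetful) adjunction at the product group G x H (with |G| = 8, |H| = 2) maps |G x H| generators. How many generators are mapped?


The counit epsilon_K: F(U(K)) -> K of the Free-Forgetful adjunction
maps |K| generators of F(U(K)) into K. For K = G x H (the product group),
|G x H| = |G| * |H|.
Total generators mapped = 8 * 2 = 16.

16


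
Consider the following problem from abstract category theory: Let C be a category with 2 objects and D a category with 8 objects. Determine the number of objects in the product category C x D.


The product category C x D has objects that are pairs (c, d).
Number of pairs = |Ob(C)| * |Ob(D)| = 2 * 8 = 16

16


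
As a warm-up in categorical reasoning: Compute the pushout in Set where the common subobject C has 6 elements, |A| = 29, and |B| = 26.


The pushout A +_C B identifies the images of C in A and B.
|A +_C B| = |A| + |B| - |C| (for injections).
= 29 + 26 - 6 = 49

49


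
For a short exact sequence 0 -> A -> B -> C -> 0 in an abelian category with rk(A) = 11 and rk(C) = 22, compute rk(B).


For a short exact sequence 0 -> A -> B -> C -> 0,
rank is additive: rank(B) = rank(A) + rank(C).
rank(B) = 11 + 22 = 33

33


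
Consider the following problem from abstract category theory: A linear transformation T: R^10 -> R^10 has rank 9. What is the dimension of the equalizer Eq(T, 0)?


The equalizer of f and the zero map is ker(f).
By the rank-nullity theorem: dim(ker(f)) = dim(domain) - rank(f).
dim(ker(f)) = 10 - 9 = 1

1


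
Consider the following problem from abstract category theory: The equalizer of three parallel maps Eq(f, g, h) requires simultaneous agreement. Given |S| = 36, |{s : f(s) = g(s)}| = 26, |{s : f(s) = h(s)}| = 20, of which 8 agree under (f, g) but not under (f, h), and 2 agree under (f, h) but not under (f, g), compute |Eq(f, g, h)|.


Eq(f, g, h) is the triple-agreement set: points in S where all three
maps take the same value. Using inclusion-exclusion on the pairwise data:
Pair (f, g) agrees on 26 points; pair (f, h) on 20 points.
Points agreeing under (f, g) but not (f, h) = 8; under (f, h) but not (f, g) = 2.
Triple-agreement = agreement-in-(f, g) minus points that agree under (f, g) but not (f, h):
|Eq(f, g, h)| = 26 - 8 = 18
(cross-check via (f, h): 20 - 2 = 18.)

18


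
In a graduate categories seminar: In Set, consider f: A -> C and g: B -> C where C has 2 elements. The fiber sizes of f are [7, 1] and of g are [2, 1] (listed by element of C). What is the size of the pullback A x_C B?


The pullback A x_C B consists of pairs (a, b) with f(a) = g(b).
For each element c in C, the fiber product has |f^-1(c)| * |g^-1(c)| elements.
Summing over C: 7 * 2 + 1 * 1
= 14 + 1 = 15

15


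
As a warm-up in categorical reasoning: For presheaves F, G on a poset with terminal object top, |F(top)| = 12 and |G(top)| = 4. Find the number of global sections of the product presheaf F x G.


Global sections of a presheaf on a poset with terminal top satisfy
Gamma(H) ~ H(top). Presheaves admit pointwise products, so
(F x G)(top) = F(top) x G(top) (Cartesian product).
|Gamma(F x G)| = |F(top)| * |G(top)| = 12 * 4 = 48.

48


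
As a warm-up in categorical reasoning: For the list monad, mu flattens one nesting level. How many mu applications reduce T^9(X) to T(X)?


Each application of mu: T^2 -> T removes one layer of nesting.
Starting at depth 9 (i.e., T^9(X)), we need to reach T(X).
Number of mu applications = 9 - 1 = 8

8


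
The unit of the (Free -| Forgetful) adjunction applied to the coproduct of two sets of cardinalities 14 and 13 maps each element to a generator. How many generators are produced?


The unit eta_X: X -> U(F(X)) of the Free-Forgetful adjunction
maps each element of X to a generator of F(X). For X = S + T (disjoint
union in Set), |S + T| = |S| + |T|.
Total mappings = 14 + 13 = 27.

27


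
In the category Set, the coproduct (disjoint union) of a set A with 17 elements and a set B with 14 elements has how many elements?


In Set, the coproduct A + B is the disjoint union.
|A + B| = |A| + |B| = 17 + 14 = 31

31


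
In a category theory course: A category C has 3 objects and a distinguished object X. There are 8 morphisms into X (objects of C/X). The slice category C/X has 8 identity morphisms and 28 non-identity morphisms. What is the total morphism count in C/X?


In the slice category C/X, objects are morphisms to X.
Identity morphisms: 8 (one per object of C/X).
Non-identity morphisms: 28.
Total = 8 + 28 = 36

36


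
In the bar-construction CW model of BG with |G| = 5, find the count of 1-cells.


In the bar-construction CW model of BG, the n-cells are indexed by
n-tuples [g_1|...|g_n] of non-identity elements of G (degenerate
simplices with some g_i = e do not contribute cells), so there are
(|G| - 1)^n n-cells.
For dim = 1 with |G| = 5:
cells = (5 - 1)^1 = 4^1 = 4

4


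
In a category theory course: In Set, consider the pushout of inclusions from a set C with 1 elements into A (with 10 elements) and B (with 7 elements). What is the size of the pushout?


The pushout A +_C B identifies the images of C in A and B.
|A +_C B| = |A| + |B| - |C| (for injections).
= 10 + 7 - 1 = 16

16


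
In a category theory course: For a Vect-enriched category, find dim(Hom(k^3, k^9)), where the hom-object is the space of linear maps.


In Vect-enriched categories, Hom(k^n, k^m) is the space of m x n matrices.
dim(Hom(k^3, k^9)) = 9 * 3 = 27

27


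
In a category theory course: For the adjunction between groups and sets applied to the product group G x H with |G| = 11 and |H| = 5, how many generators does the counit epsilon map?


The counit epsilon_K: F(U(K)) -> K of the Free-Forgetful adjunction
maps |K| generators of F(U(K)) into K. For K = G x H (the product group),
|G x H| = |G| * |H|.
Total generators mapped = 11 * 5 = 55.

55


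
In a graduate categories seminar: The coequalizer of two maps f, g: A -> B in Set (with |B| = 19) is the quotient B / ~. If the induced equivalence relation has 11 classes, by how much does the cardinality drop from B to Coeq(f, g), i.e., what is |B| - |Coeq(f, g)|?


The coequalizer Coeq(f, g) = B / ~ has one element per equivalence class.
|B| = 19, |Coeq(f, g)| = 11.
|B| - |Coeq(f, g)| = 19 - 11 = 8.

8


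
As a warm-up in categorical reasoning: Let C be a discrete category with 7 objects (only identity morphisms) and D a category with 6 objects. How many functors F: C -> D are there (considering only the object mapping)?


A functor from a discrete category C to D is determined by
where each object maps. Each of the 7 objects of C can map
to any of the 6 objects of D independently.
Number of functors = 6^7 = 279936

279936


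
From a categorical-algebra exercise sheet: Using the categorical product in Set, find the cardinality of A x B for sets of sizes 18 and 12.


In Set, the product A x B is the Cartesian product.
By the universal property, |A x B| = |A| * |B|.
|A x B| = 18 * 12 = 216

216


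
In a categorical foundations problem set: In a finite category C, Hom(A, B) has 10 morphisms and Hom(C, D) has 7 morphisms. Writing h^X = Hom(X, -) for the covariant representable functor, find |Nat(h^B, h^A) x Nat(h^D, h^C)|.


By the Yoneda lemma, Nat(h^B, h^A) is isomorphic to Hom(A, B),
so |Nat(h^B, h^A)| = |Hom(A, B)| and |Nat(h^D, h^C)| = |Hom(C, D)|.
|Hom(A, B)| = 10, |Hom(C, D)| = 7.
|Nat(h^B, h^A) x Nat(h^D, h^C)| = 10 * 7 = 70

70


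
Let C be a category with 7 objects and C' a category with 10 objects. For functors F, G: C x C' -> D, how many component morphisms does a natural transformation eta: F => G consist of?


A natural transformation eta: F => G assigns one component morphism per
object of the domain category.
The domain is the product category C x C', so
|Ob(C x C')| = |Ob(C)| * |Ob(C')| = 7 * 10 = 70.
Therefore eta has 70 component morphisms.

70


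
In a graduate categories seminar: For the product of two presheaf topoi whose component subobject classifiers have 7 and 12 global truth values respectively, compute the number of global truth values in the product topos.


In a product of presheaf topoi E_1 x E_2, the subobject classifier
is Omega = Omega_1 x Omega_2 (componentwise), so
|Omega(top)| = |Omega_1(top_1)| * |Omega_2(top_2)|.
= 7 * 12 = 84.

84


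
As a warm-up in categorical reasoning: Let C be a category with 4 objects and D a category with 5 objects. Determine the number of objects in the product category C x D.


The product category C x D has objects that are pairs (c, d).
Number of pairs = |Ob(C)| * |Ob(D)| = 4 * 5 = 20

20


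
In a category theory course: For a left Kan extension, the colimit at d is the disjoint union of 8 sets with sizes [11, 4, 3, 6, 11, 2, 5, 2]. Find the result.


Pointwise, the left Kan extension (Lan_F H)(d) is the colimit, indexed
by the comma category (F downarrow d), of H composed with the
projection (F downarrow d) -> C. Here that colimit is given
as a coproduct (disjoint union) of sets, so its cardinality is the
sum of the sizes of the summands.
Coproduct of sets with sizes: 11 + 4 + 3 + 6 + 11 + 2 + 5 + 2
= 44

44


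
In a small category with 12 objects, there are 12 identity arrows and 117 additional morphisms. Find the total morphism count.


Each object has an identity morphism, giving 12 identities.
Adding the 117 non-identity morphisms:
Total = 12 + 117 = 129

129


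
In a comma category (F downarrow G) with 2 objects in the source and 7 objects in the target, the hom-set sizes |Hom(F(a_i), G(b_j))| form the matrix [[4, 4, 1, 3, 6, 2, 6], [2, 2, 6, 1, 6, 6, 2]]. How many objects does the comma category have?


Objects of (F downarrow G) are triples (a, b, h: F(a)->G(b)).
The count equals the sum of all entries in the hom-matrix.
sum(row 0) = 26
sum(row 1) = 25
Grand total = 51

51


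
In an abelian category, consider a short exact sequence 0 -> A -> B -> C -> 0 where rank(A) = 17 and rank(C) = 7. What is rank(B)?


For a short exact sequence 0 -> A -> B -> C -> 0,
rank is additive: rank(B) = rank(A) + rank(C).
rank(B) = 17 + 7 = 24

24


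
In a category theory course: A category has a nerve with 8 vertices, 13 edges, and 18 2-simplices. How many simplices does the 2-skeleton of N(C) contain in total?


The 2-skeleton of the nerve N(C) consists of simplices in dimensions 0, 1, 2:
  |N(C)_0| = 8 (objects)
  |N(C)_1| = 13 (morphisms)
  |N(C)_2| = 18 (composable pairs)
Total = 8 + 13 + 18 = 39

39


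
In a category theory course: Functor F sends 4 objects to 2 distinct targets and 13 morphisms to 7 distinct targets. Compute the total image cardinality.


The image of F consists of distinct objects and distinct morphisms.
|Im(F)| on objects = 2
|Im(F)| on morphisms = 7
Total image cardinality = 2 + 7 = 9

9


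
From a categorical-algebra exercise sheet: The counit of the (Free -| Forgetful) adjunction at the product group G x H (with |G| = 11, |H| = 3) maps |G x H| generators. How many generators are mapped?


The counit epsilon_K: F(U(K)) -> K of the Free-Forgetful adjunction
maps |K| generators of F(U(K)) into K. For K = G x H (the product group),
|G x H| = |G| * |H|.
Total generators mapped = 11 * 3 = 33.

33


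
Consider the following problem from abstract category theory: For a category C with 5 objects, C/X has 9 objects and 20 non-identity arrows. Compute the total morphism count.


In the slice category C/X, objects are morphisms to X.
Identity morphisms: 9 (one per object of C/X).
Non-identity morphisms: 20.
Total = 9 + 20 = 29

29


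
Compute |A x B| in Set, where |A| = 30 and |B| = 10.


In Set, the product A x B is the Cartesian product.
By the universal property, |A x B| = |A| * |B|.
|A x B| = 30 * 10 = 300

300


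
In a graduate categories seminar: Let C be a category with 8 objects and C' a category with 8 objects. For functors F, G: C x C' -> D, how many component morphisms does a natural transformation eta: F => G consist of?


A natural transformation eta: F => G assigns one component morphism per
object of the domain category.
The domain is the product category C x C', so
|Ob(C x C')| = |Ob(C)| * |Ob(C')| = 8 * 8 = 64.
Therefore eta has 64 component morphisms.

64


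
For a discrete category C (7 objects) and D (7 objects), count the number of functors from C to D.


A functor from a discrete category C to D is determined by
where each object maps. Each of the 7 objects of C can map
to any of the 7 objects of D independently.
Number of functors = 7^7 = 823543

823543


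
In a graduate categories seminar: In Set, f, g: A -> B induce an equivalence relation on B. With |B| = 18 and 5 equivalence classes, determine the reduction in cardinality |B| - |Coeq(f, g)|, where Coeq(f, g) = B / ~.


The coequalizer Coeq(f, g) = B / ~ has one element per equivalence class.
|B| = 18, |Coeq(f, g)| = 5.
|B| - |Coeq(f, g)| = 18 - 5 = 13.

13


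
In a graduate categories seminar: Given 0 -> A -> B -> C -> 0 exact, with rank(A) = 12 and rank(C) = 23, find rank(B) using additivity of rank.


For a short exact sequence 0 -> A -> B -> C -> 0,
rank is additive: rank(B) = rank(A) + rank(C).
rank(B) = 12 + 23 = 35

35


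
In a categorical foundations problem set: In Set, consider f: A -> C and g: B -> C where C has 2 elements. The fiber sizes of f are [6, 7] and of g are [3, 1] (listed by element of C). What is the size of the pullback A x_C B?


The pullback A x_C B consists of pairs (a, b) with f(a) = g(b).
For each element c in C, the fiber product has |f^-1(c)| * |g^-1(c)| elements.
Summing over C: 6 * 3 + 7 * 1
= 18 + 7 = 25

25


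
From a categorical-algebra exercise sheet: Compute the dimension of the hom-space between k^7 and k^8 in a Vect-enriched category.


In Vect-enriched categories, Hom(k^n, k^m) is the space of m x n matrices.
dim(Hom(k^7, k^8)) = 8 * 7 = 56

56


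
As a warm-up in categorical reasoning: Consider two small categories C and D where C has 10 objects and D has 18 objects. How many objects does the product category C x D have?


The product category C x D has objects that are pairs (c, d).
Number of pairs = |Ob(C)| * |Ob(D)| = 10 * 18 = 180

180


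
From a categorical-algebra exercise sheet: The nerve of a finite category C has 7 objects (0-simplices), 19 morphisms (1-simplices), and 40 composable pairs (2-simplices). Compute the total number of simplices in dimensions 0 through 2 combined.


The 2-skeleton of the nerve N(C) consists of simplices in dimensions 0, 1, 2:
  |N(C)_0| = 7 (objects)
  |N(C)_1| = 19 (morphisms)
  |N(C)_2| = 40 (composable pairs)
Total = 7 + 19 + 40 = 66

66


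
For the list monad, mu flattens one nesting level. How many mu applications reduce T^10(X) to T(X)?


Each application of mu: T^2 -> T removes one layer of nesting.
Starting at depth 10 (i.e., T^10(X)), we need to reach T(X).
Number of mu applications = 10 - 1 = 9

9


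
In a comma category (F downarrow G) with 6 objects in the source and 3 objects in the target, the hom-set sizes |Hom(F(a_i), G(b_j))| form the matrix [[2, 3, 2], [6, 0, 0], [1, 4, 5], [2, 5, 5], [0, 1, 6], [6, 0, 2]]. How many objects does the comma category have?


Objects of (F downarrow G) are triples (a, b, h: F(a)->G(b)).
The count equals the sum of all entries in the hom-matrix.
sum(row 0) = 7
sum(row 1) = 6
sum(row 2) = 10
sum(row 3) = 12
sum(row 4) = 7
sum(row 5) = 8
Grand total = 50

50


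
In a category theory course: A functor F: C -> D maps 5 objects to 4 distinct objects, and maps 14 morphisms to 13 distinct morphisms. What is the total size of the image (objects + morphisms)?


The image of F consists of distinct objects and distinct morphisms.
|Im(F)| on objects = 4
|Im(F)| on morphisms = 13
Total image cardinality = 4 + 13 = 17

17


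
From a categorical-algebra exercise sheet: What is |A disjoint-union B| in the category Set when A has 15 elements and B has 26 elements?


In Set, the coproduct A + B is the disjoint union.
|A + B| = |A| + |B| = 15 + 26 = 41

41


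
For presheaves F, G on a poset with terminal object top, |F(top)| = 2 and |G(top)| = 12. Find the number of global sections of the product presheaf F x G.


Global sections of a presheaf on a poset with terminal top satisfy
Gamma(H) ~ H(top). Presheaves admit pointwise products, so
(F x G)(top) = F(top) x G(top) (Cartesian product).
|Gamma(F x G)| = |F(top)| * |G(top)| = 2 * 12 = 24.

24


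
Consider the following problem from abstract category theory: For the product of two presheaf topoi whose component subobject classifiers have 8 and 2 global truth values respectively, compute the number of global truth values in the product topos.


In a product of presheaf topoi E_1 x E_2, the subobject classifier
is Omega = Omega_1 x Omega_2 (componentwise), so
|Omega(top)| = |Omega_1(top_1)| * |Omega_2(top_2)|.
= 8 * 2 = 16.

16


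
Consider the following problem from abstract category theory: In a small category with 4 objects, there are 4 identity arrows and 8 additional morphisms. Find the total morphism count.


Each object has an identity morphism, giving 4 identities.
Adding the 8 non-identity morphisms:
Total = 4 + 8 = 12

12


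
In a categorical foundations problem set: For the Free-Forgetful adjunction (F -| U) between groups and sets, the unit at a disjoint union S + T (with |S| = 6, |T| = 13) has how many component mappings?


The unit eta_X: X -> U(F(X)) of the Free-Forgetful adjunction
maps each element of X to a generator of F(X). For X = S + T (disjoint
union in Set), |S + T| = |S| + |T|.
Total mappings = 6 + 13 = 19.

19


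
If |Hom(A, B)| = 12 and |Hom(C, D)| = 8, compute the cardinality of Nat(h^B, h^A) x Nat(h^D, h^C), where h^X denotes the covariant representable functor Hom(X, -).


By the Yoneda lemma, Nat(h^B, h^A) is isomorphic to Hom(A, B),
so |Nat(h^B, h^A)| = |Hom(A, B)| and |Nat(h^D, h^C)| = |Hom(C, D)|.
|Hom(A, B)| = 12, |Hom(C, D)| = 8.
|Nat(h^B, h^A) x Nat(h^D, h^C)| = 12 * 8 = 96

96


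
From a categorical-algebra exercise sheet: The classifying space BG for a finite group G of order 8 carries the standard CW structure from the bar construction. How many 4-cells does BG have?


In the bar-construction CW model of BG, the n-cells are indexed by
n-tuples [g_1|...|g_n] of non-identity elements of G (degenerate
simplices with some g_i = e do not contribute cells), so there are
(|G| - 1)^n n-cells.
For dim = 4 with |G| = 8:
cells = (8 - 1)^4 = 7^4 = 2401

2401


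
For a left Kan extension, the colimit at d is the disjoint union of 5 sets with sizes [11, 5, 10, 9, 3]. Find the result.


Pointwise, the left Kan extension (Lan_F H)(d) is the colimit, indexed
by the comma category (F downarrow d), of H composed with the
projection (F downarrow d) -> C. Here that colimit is given
as a coproduct (disjoint union) of sets, so its cardinality is the
sum of the sizes of the summands.
Coproduct of sets with sizes: 11 + 5 + 10 + 9 + 3
= 38

38


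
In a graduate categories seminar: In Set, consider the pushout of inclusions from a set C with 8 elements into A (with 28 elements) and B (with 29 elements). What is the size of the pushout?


The pushout A +_C B identifies the images of C in A and B.
|A +_C B| = |A| + |B| - |C| (for injections).
= 28 + 29 - 8 = 49

49


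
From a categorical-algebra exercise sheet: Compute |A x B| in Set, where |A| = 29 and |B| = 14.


In Set, the product A x B is the Cartesian product.
By the universal property, |A x B| = |A| * |B|.
|A x B| = 29 * 14 = 406

406


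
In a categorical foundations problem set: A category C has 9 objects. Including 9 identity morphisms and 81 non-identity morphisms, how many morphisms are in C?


Each object has an identity morphism, giving 9 identities.
Adding the 81 non-identity morphisms:
Total = 9 + 81 = 90

90


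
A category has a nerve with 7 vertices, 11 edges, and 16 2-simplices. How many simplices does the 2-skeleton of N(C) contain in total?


The 2-skeleton of the nerve N(C) consists of simplices in dimensions 0, 1, 2:
  |N(C)_0| = 7 (objects)
  |N(C)_1| = 11 (morphisms)
  |N(C)_2| = 16 (composable pairs)
Total = 7 + 11 + 16 = 34

34


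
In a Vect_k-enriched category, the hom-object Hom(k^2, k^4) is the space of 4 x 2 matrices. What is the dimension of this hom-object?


In Vect-enriched categories, Hom(k^n, k^m) is the space of m x n matrices.
dim(Hom(k^2, k^4)) = 4 * 2 = 8

8


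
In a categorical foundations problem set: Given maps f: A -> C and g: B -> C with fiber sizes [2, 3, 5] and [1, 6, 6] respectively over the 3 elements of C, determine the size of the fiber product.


The pullback A x_C B consists of pairs (a, b) with f(a) = g(b).
For each element c in C, the fiber product has |f^-1(c)| * |g^-1(c)| elements.
Summing over C: 2 * 1 + 3 * 6 + 5 * 6
= 2 + 18 + 30 = 50

50


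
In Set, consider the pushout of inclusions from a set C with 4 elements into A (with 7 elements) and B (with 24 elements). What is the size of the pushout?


The pushout A +_C B identifies the images of C in A and B.
|A +_C B| = |A| + |B| - |C| (for injections).
= 7 + 24 - 4 = 27

27


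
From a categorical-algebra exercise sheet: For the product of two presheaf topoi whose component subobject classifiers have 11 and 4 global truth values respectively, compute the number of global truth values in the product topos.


In a product of presheaf topoi E_1 x E_2, the subobject classifier
is Omega = Omega_1 x Omega_2 (componentwise), so
|Omega(top)| = |Omega_1(top_1)| * |Omega_2(top_2)|.
= 11 * 4 = 44.

44


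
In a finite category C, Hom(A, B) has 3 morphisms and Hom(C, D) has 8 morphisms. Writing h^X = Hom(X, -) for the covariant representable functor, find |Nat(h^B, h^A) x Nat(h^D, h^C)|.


By the Yoneda lemma, Nat(h^B, h^A) is isomorphic to Hom(A, B),
so |Nat(h^B, h^A)| = |Hom(A, B)| and |Nat(h^D, h^C)| = |Hom(C, D)|.
|Hom(A, B)| = 3, |Hom(C, D)| = 8.
|Nat(h^B, h^A) x Nat(h^D, h^C)| = 3 * 8 = 24

24


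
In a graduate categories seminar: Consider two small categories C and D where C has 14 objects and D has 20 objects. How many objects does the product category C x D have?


The product category C x D has objects that are pairs (c, d).
Number of pairs = |Ob(C)| * |Ob(D)| = 14 * 20 = 280

280


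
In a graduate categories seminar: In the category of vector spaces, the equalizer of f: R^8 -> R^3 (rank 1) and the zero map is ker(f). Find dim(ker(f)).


The equalizer of f and the zero map is ker(f).
By the rank-nullity theorem: dim(ker(f)) = dim(domain) - rank(f).
dim(ker(f)) = 8 - 1 = 7

7


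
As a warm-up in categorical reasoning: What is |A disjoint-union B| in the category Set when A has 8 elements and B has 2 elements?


In Set, the coproduct A + B is the disjoint union.
|A + B| = |A| + |B| = 8 + 2 = 10

10


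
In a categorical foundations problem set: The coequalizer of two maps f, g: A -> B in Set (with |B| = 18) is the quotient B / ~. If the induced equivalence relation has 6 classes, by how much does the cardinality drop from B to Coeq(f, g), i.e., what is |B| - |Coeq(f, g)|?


The coequalizer Coeq(f, g) = B / ~ has one element per equivalence class.
|B| = 18, |Coeq(f, g)| = 6.
|B| - |Coeq(f, g)| = 18 - 6 = 12.

12


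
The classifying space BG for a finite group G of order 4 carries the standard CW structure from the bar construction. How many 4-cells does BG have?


In the bar-construction CW model of BG, the n-cells are indexed by
n-tuples [g_1|...|g_n] of non-identity elements of G (degenerate
simplices with some g_i = e do not contribute cells), so there are
(|G| - 1)^n n-cells.
For dim = 4 with |G| = 4:
cells = (4 - 1)^4 = 3^4 = 81

81


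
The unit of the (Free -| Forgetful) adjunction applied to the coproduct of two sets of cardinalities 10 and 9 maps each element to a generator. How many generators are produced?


The unit eta_X: X -> U(F(X)) of the Free-Forgetful adjunction
maps each element of X to a generator of F(X). For X = S + T (disjoint
union in Set), |S + T| = |S| + |T|.
Total mappings = 10 + 9 = 19.

19


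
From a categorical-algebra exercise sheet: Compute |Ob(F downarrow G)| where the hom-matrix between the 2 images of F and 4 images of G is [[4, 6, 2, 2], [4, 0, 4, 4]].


Objects of (F downarrow G) are triples (a, b, h: F(a)->G(b)).
The count equals the sum of all entries in the hom-matrix.
sum(row 0) = 14
sum(row 1) = 12
Grand total = 26

26


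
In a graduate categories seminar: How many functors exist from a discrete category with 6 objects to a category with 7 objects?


A functor from a discrete category C to D is determined by
where each object maps. Each of the 6 objects of C can map
to any of the 7 objects of D independently.
Number of functors = 7^6 = 117649

117649


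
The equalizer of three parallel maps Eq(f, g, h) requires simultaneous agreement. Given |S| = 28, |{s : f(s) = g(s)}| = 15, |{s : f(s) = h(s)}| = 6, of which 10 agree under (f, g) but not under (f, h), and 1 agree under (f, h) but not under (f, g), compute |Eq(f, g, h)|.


Eq(f, g, h) is the triple-agreement set: points in S where all three
maps take the same value. Using inclusion-exclusion on the pairwise data:
Pair (f, g) agrees on 15 points; pair (f, h) on 6 points.
Points agreeing under (f, g) but not (f, h) = 10; under (f, h) but not (f, g) = 1.
Triple-agreement = agreement-in-(f, g) minus points that agree under (f, g) but not (f, h):
|Eq(f, g, h)| = 15 - 10 = 5
(cross-check via (f, h): 6 - 1 = 5.)

5


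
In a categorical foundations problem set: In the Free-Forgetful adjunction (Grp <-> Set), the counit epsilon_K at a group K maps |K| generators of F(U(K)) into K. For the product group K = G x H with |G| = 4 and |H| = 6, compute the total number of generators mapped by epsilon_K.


The counit epsilon_K: F(U(K)) -> K of the Free-Forgetful adjunction
maps |K| generators of F(U(K)) into K. For K = G x H (the product group),
|G x H| = |G| * |H|.
Total generators mapped = 4 * 6 = 24.

24


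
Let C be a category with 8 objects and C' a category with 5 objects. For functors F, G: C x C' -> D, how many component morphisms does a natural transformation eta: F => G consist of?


A natural transformation eta: F => G assigns one component morphism per
object of the domain category.
The domain is the product category C x C', so
|Ob(C x C')| = |Ob(C)| * |Ob(C')| = 8 * 5 = 40.
Therefore eta has 40 component morphisms.

40


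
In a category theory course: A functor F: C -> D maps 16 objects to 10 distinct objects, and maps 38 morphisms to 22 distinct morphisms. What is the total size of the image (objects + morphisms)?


The image of F consists of distinct objects and distinct morphisms.
|Im(F)| on objects = 10
|Im(F)| on morphisms = 22
Total image cardinality = 10 + 22 = 32

32


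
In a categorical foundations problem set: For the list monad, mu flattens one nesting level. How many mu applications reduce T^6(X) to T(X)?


Each application of mu: T^2 -> T removes one layer of nesting.
Starting at depth 6 (i.e., T^6(X)), we need to reach T(X).
Number of mu applications = 6 - 1 = 5

5


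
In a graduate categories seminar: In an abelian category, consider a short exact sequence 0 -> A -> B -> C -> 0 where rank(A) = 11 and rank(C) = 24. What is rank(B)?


For a short exact sequence 0 -> A -> B -> C -> 0,
rank is additive: rank(B) = rank(A) + rank(C).
rank(B) = 11 + 24 = 35

35


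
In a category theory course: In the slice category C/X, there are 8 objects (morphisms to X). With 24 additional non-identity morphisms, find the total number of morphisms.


In the slice category C/X, objects are morphisms to X.
Identity morphisms: 8 (one per object of C/X).
Non-identity morphisms: 24.
Total = 8 + 24 = 32

32


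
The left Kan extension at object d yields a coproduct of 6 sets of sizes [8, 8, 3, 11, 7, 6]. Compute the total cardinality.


Pointwise, the left Kan extension (Lan_F H)(d) is the colimit, indexed
by the comma category (F downarrow d), of H composed with the
projection (F downarrow d) -> C. Here that colimit is given
as a coproduct (disjoint union) of sets, so its cardinality is the
sum of the sizes of the summands.
Coproduct of sets with sizes: 8 + 8 + 3 + 11 + 7 + 6
= 43

43


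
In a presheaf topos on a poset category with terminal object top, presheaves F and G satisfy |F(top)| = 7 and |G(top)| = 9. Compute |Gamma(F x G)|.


Global sections of a presheaf on a poset with terminal top satisfy
Gamma(H) ~ H(top). Presheaves admit pointwise products, so
(F x G)(top) = F(top) x G(top) (Cartesian product).
|Gamma(F x G)| = |F(top)| * |G(top)| = 7 * 9 = 63.

63


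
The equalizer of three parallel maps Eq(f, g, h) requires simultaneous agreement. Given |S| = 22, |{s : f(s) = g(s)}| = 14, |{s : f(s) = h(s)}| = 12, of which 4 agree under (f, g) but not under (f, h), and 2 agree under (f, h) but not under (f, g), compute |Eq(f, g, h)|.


Eq(f, g, h) is the triple-agreement set: points in S where all three
maps take the same value. Using inclusion-exclusion on the pairwise data:
Pair (f, g) agrees on 14 points; pair (f, h) on 12 points.
Points agreeing under (f, g) but not (f, h) = 4; under (f, h) but not (f, g) = 2.
Triple-agreement = agreement-in-(f, g) minus points that agree under (f, g) but not (f, h):
|Eq(f, g, h)| = 14 - 4 = 10
(cross-check via (f, h): 12 - 2 = 10.)

10


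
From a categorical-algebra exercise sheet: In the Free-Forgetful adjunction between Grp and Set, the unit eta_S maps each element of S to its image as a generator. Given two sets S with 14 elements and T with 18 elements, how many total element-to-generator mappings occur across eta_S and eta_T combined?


The unit eta_X: X -> U(F(X)) of the Free-Forgetful adjunction
maps each element of X to a generator of F(X). For X = S + T (disjoint
union in Set), |S + T| = |S| + |T|.
Total mappings = 14 + 18 = 32.

32


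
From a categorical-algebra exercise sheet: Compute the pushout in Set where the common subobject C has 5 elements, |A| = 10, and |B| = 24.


The pushout A +_C B identifies the images of C in A and B.
|A +_C B| = |A| + |B| - |C| (for injections).
= 10 + 24 - 5 = 29

29


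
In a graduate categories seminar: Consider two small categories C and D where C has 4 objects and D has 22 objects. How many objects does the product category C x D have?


The product category C x D has objects that are pairs (c, d).
Number of pairs = |Ob(C)| * |Ob(D)| = 4 * 22 = 88

88


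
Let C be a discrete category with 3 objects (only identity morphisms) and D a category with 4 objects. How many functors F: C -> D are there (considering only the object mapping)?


A functor from a discrete category C to D is determined by
where each object maps. Each of the 3 objects of C can map
to any of the 4 objects of D independently.
Number of functors = 4^3 = 64

64


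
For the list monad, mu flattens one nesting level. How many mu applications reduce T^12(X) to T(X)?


Each application of mu: T^2 -> T removes one layer of nesting.
Starting at depth 12 (i.e., T^12(X)), we need to reach T(X).
Number of mu applications = 12 - 1 = 11

11


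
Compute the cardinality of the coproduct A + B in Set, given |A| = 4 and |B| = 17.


In Set, the coproduct A + B is the disjoint union.
|A + B| = |A| + |B| = 4 + 17 = 21

21


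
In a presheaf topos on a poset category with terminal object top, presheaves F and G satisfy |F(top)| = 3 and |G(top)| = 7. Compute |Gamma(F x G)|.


Global sections of a presheaf on a poset with terminal top satisfy
Gamma(H) ~ H(top). Presheaves admit pointwise products, so
(F x G)(top) = F(top) x G(top) (Cartesian product).
|Gamma(F x G)| = |F(top)| * |G(top)| = 3 * 7 = 21.

21


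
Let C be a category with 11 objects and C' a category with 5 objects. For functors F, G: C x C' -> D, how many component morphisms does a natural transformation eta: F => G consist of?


A natural transformation eta: F => G assigns one component morphism per
object of the domain category.
The domain is the product category C x C', so
|Ob(C x C')| = |Ob(C)| * |Ob(C')| = 11 * 5 = 55.
Therefore eta has 55 component morphisms.

55
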